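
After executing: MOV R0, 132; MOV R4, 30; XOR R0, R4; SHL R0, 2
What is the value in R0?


Register state trace:
  MOV R0, 132  → R0 = 132 (0b10000100)
  MOV R4, 30  → R4 = 30 (0b00011110)
  XOR R0, R4  → R0 = 132 XOR 30 = 154 (0b10011010)
  SHL R0, 2  → R0 = 154 << 2 = 616
Final: R0 = 616

616


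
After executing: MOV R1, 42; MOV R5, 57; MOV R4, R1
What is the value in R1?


Register state trace:
  MOV R1, 42  → R1 = 42
  MOV R5, 57  → R5 = 57
  MOV R4, R1  → R4 = 42
Final: R1 = 42

42


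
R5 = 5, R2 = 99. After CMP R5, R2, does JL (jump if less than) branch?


Trace:
  R5 = 5, R2 = 99
  CMP R5, R2  → compares 5 vs 99
  JL checks: is 5 less than 99?
  5 < 99, so condition is true
Branch taken: Yes

Yes


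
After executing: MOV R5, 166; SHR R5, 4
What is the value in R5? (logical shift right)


Register state trace:
  MOV R5, 166  → R5 = 166
  SHR R5, 4  → R5 = 166 >> 4 = 166 // 2^4 = 10
Final: R5 = 10

10


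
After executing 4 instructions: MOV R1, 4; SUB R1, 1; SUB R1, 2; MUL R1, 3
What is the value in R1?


Register state trace:
  MOV R1, 4  → R1 = 4
  SUB R1, 1  → R1 = 4 - 1 = 3
  SUB R1, 2  → R1 = 3 - 2 = 1
  MUL R1, 3  → R1 = 1 * 3 = 3
Final: R1 = 3

3


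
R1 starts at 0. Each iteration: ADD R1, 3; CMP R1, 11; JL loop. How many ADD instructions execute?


Loop trace (R1 starts at 0, target 11, step 3):
  ADD #1: R1 = 0 + 3 = 3  → 3 < 11, loop
  ADD #2: R1 = 3 + 3 = 6  → 6 < 11, loop
  ADD #3: R1 = 6 + 3 = 9  → 9 < 11, loop
  ADD #4: R1 = 9 + 3 = 12  → 12 >= 11, exit
Total ADD instructions: 4

4


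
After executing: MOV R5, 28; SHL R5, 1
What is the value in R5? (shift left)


Register state trace:
  MOV R5, 28  → R5 = 28
  SHL R5, 1  → R5 = 28 << 1 = 28 * 2^1 = 56
Final: R5 = 56

56


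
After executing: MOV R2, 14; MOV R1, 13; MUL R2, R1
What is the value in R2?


Register state trace:
  MOV R2, 14  → R2 = 14
  MOV R1, 13  → R1 = 13
  MUL R2, R1  → R2 = 14 * 13 = 182
Final: R2 = 182

182


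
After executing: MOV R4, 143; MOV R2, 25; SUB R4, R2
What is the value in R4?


Register state trace:
  MOV R4, 143  → R4 = 143
  MOV R2, 25  → R2 = 25
  SUB R4, R2  → R4 = 143 - 25 = 118
Final: R4 = 118

118


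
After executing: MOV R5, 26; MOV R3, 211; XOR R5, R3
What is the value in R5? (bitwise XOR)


Register state trace:
  MOV R5, 26  → R5 = 26 (0b00011010)
  MOV R3, 211  → R3 = 211 (0b11010011)
  XOR R5, R3  → R5 = 26 XOR 211 = 201 (0b11001001)
Final: R5 = 201

201


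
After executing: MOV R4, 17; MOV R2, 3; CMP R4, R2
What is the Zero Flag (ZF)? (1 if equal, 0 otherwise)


Register state trace:
  MOV R4, 17  → R4 = 17
  MOV R2, 3  → R2 = 3
  CMP R4, R2  → computes 17 - 3 = 14
  Result is nonzero, so values are not equal
ZF = 0

0


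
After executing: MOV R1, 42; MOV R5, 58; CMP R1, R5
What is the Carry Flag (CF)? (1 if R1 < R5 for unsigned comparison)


Register state trace:
  MOV R1, 42  → R1 = 42
  MOV R5, 58  → R5 = 58
  CMP R1, R5  → unsigned 42 - 58: borrow occurs
  42 < 58, so CF = 1
CF = 1

1


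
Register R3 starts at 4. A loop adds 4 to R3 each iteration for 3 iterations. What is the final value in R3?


Starting value: R3 = 4
  Iter 1: R3 = 4 + 4 = 8
  Iter 2: R3 = 8 + 4 = 12
  Iter 3: R3 = 12 + 4 = 16
Final: R3 = 16

16


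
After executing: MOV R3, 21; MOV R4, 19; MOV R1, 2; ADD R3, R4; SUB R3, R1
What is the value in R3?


Register state trace:
  MOV R3, 21  → R3 = 21
  MOV R4, 19  → R4 = 19
  MOV R1, 2  → R1 = 2
  ADD R3, R4  → R3 = 21 + 19 = 40
  SUB R3, R1  → R3 = 40 - 2 = 38
Final: R3 = 38

38


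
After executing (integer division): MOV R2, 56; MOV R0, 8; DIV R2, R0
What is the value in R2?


Register state trace:
  MOV R2, 56  → R2 = 56
  MOV R0, 8  → R0 = 8
  DIV R2, R0  → R2 = 56 // 8 = 7
Final: R2 = 7

7


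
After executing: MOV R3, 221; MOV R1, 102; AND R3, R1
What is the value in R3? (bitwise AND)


Register state trace:
  MOV R3, 221  → R3 = 221 (0b11011101)
  MOV R1, 102  → R1 = 102 (0b01100110)
  AND R3, R1  → R3 = 221 AND 102 = 68 (0b01000100)
Final: R3 = 68

68


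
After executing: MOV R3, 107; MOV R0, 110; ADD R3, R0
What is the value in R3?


Register state trace:
  MOV R3, 107  → R3 = 107
  MOV R0, 110  → R0 = 110
  ADD R3, R0  → R3 = 107 + 110 = 217
Final: R3 = 217

217


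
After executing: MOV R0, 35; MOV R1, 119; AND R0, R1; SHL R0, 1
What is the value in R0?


Register state trace:
  MOV R0, 35  → R0 = 35 (0b00100011)
  MOV R1, 119  → R1 = 119 (0b01110111)
  AND R0, R1  → R0 = 35 AND 119 = 35 (0b00100011)
  SHL R0, 1  → R0 = 35 << 1 = 70
Final: R0 = 70

70


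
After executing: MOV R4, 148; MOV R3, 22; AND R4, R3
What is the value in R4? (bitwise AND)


Register state trace:
  MOV R4, 148  → R4 = 148 (0b10010100)
  MOV R3, 22  → R3 = 22 (0b00010110)
  AND R4, R3  → R4 = 148 AND 22 = 20 (0b00010100)
Final: R4 = 20

20


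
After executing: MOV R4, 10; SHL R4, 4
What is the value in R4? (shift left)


Register state trace:
  MOV R4, 10  → R4 = 10
  SHL R4, 4  → R4 = 10 << 4 = 10 * 2^4 = 160
Final: R4 = 160

160


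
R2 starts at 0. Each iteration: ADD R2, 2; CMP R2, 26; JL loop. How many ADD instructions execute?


Loop trace (R2 starts at 0, target 26, step 2):
  ADD #1: R2 = 0 + 2 = 2  → 2 < 26, loop
  ADD #2: R2 = 2 + 2 = 4  → 4 < 26, loop
  ADD #3: R2 = 4 + 2 = 6  → 6 < 26, loop
  ADD #4: R2 = 6 + 2 = 8  → 8 < 26, loop
  ADD #5: R2 = 8 + 2 = 10  → 10 < 26, loop
  ADD #6: R2 = 10 + 2 = 12  → 12 < 26, loop
  ADD #7: R2 = 12 + 2 = 14  → 14 < 26, loop
  ADD #8: R2 = 14 + 2 = 16  → 16 < 26, loop
  ADD #9: R2 = 16 + 2 = 18  → 18 < 26, loop
  ADD #10: R2 = 18 + 2 = 20  → 20 < 26, loop
  ADD #11: R2 = 20 + 2 = 22  → 22 < 26, loop
  ADD #12: R2 = 22 + 2 = 24  → 24 < 26, loop
  ADD #13: R2 = 24 + 2 = 26  → 26 >= 26, exit
Total ADD instructions: 13

13


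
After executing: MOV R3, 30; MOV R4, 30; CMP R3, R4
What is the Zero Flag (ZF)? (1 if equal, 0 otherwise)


Register state trace:
  MOV R3, 30  → R3 = 30
  MOV R4, 30  → R4 = 30
  CMP R3, R4  → computes 30 - 30 = 0
  Result is zero, so values are equal
ZF = 1

1


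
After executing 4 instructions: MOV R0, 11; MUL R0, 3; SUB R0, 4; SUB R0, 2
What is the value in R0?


Register state trace:
  MOV R0, 11  → R0 = 11
  MUL R0, 3  → R0 = 11 * 3 = 33
  SUB R0, 4  → R0 = 33 - 4 = 29
  SUB R0, 2  → R0 = 29 - 2 = 27
Final: R0 = 27

27


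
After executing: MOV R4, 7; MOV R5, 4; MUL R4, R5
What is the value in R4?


Register state trace:
  MOV R4, 7  → R4 = 7
  MOV R5, 4  → R5 = 4
  MUL R4, R5  → R4 = 7 * 4 = 28
Final: R4 = 28

28


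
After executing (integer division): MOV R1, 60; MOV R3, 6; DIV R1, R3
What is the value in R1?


Register state trace:
  MOV R1, 60  → R1 = 60
  MOV R3, 6  → R3 = 6
  DIV R1, R3  → R1 = 60 // 6 = 10
Final: R1 = 10

10


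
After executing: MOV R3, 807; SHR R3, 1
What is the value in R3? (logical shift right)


Register state trace:
  MOV R3, 807  → R3 = 807
  SHR R3, 1  → R3 = 807 >> 1 = 807 // 2^1 = 403
Final: R3 = 403

403


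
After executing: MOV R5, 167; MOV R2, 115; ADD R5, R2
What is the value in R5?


Register state trace:
  MOV R5, 167  → R5 = 167
  MOV R2, 115  → R2 = 115
  ADD R5, R2  → R5 = 167 + 115 = 282
Final: R5 = 282

282


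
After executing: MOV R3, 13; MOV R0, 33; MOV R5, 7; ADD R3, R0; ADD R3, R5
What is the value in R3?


Register state trace:
  MOV R3, 13  → R3 = 13
  MOV R0, 33  → R0 = 33
  MOV R5, 7  → R5 = 7
  ADD R3, R0  → R3 = 13 + 33 = 46
  ADD R3, R5  → R3 = 46 + 7 = 53
Final: R3 = 53

53


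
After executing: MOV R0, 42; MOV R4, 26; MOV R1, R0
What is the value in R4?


Register state trace:
  MOV R0, 42  → R0 = 42
  MOV R4, 26  → R4 = 26
  MOV R1, R0  → R1 = 42
Final: R4 = 26

26


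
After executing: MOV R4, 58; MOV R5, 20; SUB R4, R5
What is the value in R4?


Register state trace:
  MOV R4, 58  → R4 = 58
  MOV R5, 20  → R5 = 20
  SUB R4, R5  → R4 = 58 - 20 = 38
Final: R4 = 38

38


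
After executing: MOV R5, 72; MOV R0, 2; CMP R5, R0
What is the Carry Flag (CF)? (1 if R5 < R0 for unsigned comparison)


Register state trace:
  MOV R5, 72  → R5 = 72
  MOV R0, 2  → R0 = 2
  CMP R5, R0  → unsigned 72 - 2: no borrow
  72 >= 2, so CF = 0
CF = 0

0


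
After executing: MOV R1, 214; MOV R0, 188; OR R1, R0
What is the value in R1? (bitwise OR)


Register state trace:
  MOV R1, 214  → R1 = 214 (0b11010110)
  MOV R0, 188  → R0 = 188 (0b10111100)
  OR R1, R0   → R1 = 214 OR 188 = 254 (0b11111110)
Final: R1 = 254

254


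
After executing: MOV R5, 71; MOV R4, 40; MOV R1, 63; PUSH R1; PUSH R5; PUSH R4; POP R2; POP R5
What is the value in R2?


Stack trace (top is rightmost):
  MOV R5, 71  → R5 = 71
  MOV R4, 40  → R4 = 40
  MOV R1, 63  → R1 = 63
  PUSH R1  → stack: [63]
  PUSH R5  → stack: [63, 71]
  PUSH R4  → stack: [63, 71, 40]
  POP R2  → R2 = 40, stack: [63, 71]
  POP R5  → R5 = 71, stack: [63]
Final: R2 = 40

40


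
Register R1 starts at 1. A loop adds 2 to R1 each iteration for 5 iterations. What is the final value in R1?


Starting value: R1 = 1
  Iter 1: R1 = 1 + 2 = 3
  Iter 2: R1 = 3 + 2 = 5
  Iter 3: R1 = 5 + 2 = 7
  Iter 4: R1 = 7 + 2 = 9
  Iter 5: R1 = 9 + 2 = 11
Final: R1 = 11

11


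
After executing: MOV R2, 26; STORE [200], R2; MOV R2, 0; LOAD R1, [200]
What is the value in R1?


Register and memory trace:
  MOV R2, 26  → R2 = 26
  STORE [200], R2  → mem[200] = 26
  MOV R2, 0  → R2 = 0
  LOAD R1, [200]  → R1 = mem[200] = 26
Final: R1 = 26

26


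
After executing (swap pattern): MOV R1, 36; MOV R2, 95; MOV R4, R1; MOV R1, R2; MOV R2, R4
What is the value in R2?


Register state trace (swap pattern):
  MOV R1, 36  → R1 = 36
  MOV R2, 95  → R2 = 95
  MOV R4, R1  → R4 = 36  (save R1)
  MOV R1, R2  → R1 = 95  (R1 gets R2's value)
  MOV R2, R4  → R2 = 36  (R2 gets saved value)
Final: R2 = 36

36


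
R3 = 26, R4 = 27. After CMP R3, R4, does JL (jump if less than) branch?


Trace:
  R3 = 26, R4 = 27
  CMP R3, R4  → compares 26 vs 27
  JL checks: is 26 less than 27?
  26 < 27, so condition is true
Branch taken: Yes

Yes


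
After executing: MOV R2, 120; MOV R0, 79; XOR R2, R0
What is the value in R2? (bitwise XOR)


Register state trace:
  MOV R2, 120  → R2 = 120 (0b01111000)
  MOV R0, 79  → R0 = 79 (0b01001111)
  XOR R2, R0  → R2 = 120 XOR 79 = 55 (0b00110111)
Final: R2 = 55

55


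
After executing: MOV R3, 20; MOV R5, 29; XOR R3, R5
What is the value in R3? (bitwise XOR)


Register state trace:
  MOV R3, 20  → R3 = 20 (0b00010100)
  MOV R5, 29  → R5 = 29 (0b00011101)
  XOR R3, R5  → R3 = 20 XOR 29 = 9 (0b00001001)
Final: R3 = 9

9


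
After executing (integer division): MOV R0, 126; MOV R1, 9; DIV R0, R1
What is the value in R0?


Register state trace:
  MOV R0, 126  → R0 = 126
  MOV R1, 9  → R1 = 9
  DIV R0, R1  → R0 = 126 // 9 = 14
Final: R0 = 14

14


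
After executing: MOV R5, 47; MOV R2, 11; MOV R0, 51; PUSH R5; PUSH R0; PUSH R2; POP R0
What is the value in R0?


Stack trace (top is rightmost):
  MOV R5, 47  → R5 = 47
  MOV R2, 11  → R2 = 11
  MOV R0, 51  → R0 = 51
  PUSH R5  → stack: [47]
  PUSH R0  → stack: [47, 51]
  PUSH R2  → stack: [47, 51, 11]
  POP R0  → R0 = 11, stack: [47, 51]
Final: R0 = 11

11


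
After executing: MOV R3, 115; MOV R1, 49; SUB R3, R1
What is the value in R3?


Register state trace:
  MOV R3, 115  → R3 = 115
  MOV R1, 49  → R1 = 49
  SUB R3, R1  → R3 = 115 - 49 = 66
Final: R3 = 66

66


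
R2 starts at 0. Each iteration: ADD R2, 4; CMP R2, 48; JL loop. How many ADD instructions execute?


Loop trace (R2 starts at 0, target 48, step 4):
  ADD #1: R2 = 0 + 4 = 4  → 4 < 48, loop
  ADD #2: R2 = 4 + 4 = 8  → 8 < 48, loop
  ADD #3: R2 = 8 + 4 = 12  → 12 < 48, loop
  ADD #4: R2 = 12 + 4 = 16  → 16 < 48, loop
  ADD #5: R2 = 16 + 4 = 20  → 20 < 48, loop
  ADD #6: R2 = 20 + 4 = 24  → 24 < 48, loop
  ADD #7: R2 = 24 + 4 = 28  → 28 < 48, loop
  ADD #8: R2 = 28 + 4 = 32  → 32 < 48, loop
  ADD #9: R2 = 32 + 4 = 36  → 36 < 48, loop
  ADD #10: R2 = 36 + 4 = 40  → 40 < 48, loop
  ADD #11: R2 = 40 + 4 = 44  → 44 < 48, loop
  ADD #12: R2 = 44 + 4 = 48  → 48 >= 48, exit
Total ADD instructions: 12

12


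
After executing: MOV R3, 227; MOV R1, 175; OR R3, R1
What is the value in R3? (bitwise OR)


Register state trace:
  MOV R3, 227  → R3 = 227 (0b11100011)
  MOV R1, 175  → R1 = 175 (0b10101111)
  OR R3, R1   → R3 = 227 OR 175 = 239 (0b11101111)
Final: R3 = 239

239


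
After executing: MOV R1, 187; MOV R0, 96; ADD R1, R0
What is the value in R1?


Register state trace:
  MOV R1, 187  → R1 = 187
  MOV R0, 96  → R0 = 96
  ADD R1, R0  → R1 = 187 + 96 = 283
Final: R1 = 283

283


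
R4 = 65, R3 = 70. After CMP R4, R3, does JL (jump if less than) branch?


Trace:
  R4 = 65, R3 = 70
  CMP R4, R3  → compares 65 vs 70
  JL checks: is 65 less than 70?
  65 < 70, so condition is true
Branch taken: Yes

Yes


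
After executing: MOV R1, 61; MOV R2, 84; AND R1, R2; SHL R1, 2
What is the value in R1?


Register state trace:
  MOV R1, 61  → R1 = 61 (0b00111101)
  MOV R2, 84  → R2 = 84 (0b01010100)
  AND R1, R2  → R1 = 61 AND 84 = 20 (0b00010100)
  SHL R1, 2  → R1 = 20 << 2 = 80
Final: R1 = 80

80


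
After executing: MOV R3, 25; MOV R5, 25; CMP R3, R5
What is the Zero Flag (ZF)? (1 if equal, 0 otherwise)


Register state trace:
  MOV R3, 25  → R3 = 25
  MOV R5, 25  → R5 = 25
  CMP R3, R5  → computes 25 - 25 = 0
  Result is zero, so values are equal
ZF = 1

1


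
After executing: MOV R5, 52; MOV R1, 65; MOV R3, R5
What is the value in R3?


Register state trace:
  MOV R5, 52  → R5 = 52
  MOV R1, 65  → R1 = 65
  MOV R3, R5  → R3 = 52
Final: R3 = 52

52


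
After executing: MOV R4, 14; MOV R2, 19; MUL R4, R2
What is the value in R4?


Register state trace:
  MOV R4, 14  → R4 = 14
  MOV R2, 19  → R2 = 19
  MUL R4, R2  → R4 = 14 * 19 = 266
Final: R4 = 266

266


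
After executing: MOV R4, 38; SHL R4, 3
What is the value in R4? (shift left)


Register state trace:
  MOV R4, 38  → R4 = 38
  SHL R4, 3  → R4 = 38 << 3 = 38 * 2^3 = 304
Final: R4 = 304

304


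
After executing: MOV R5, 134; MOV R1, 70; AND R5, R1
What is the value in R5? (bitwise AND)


Register state trace:
  MOV R5, 134  → R5 = 134 (0b10000110)
  MOV R1, 70  → R1 = 70 (0b01000110)
  AND R5, R1  → R5 = 134 AND 70 = 6 (0b00000110)
Final: R5 = 6

6


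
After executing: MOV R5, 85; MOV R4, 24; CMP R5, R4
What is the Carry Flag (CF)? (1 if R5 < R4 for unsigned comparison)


Register state trace:
  MOV R5, 85  → R5 = 85
  MOV R4, 24  → R4 = 24
  CMP R5, R4  → unsigned 85 - 24: no borrow
  85 >= 24, so CF = 0
CF = 0

0


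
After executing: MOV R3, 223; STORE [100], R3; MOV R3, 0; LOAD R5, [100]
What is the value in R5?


Register and memory trace:
  MOV R3, 223  → R3 = 223
  STORE [100], R3  → mem[100] = 223
  MOV R3, 0  → R3 = 0
  LOAD R5, [100]  → R5 = mem[100] = 223
Final: R5 = 223

223


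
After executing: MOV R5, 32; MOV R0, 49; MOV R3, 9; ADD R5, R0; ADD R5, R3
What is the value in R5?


Register state trace:
  MOV R5, 32  → R5 = 32
  MOV R0, 49  → R0 = 49
  MOV R3, 9  → R3 = 9
  ADD R5, R0  → R5 = 32 + 49 = 81
  ADD R5, R3  → R5 = 81 + 9 = 90
Final: R5 = 90

90


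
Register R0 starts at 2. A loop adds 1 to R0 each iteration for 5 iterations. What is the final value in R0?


Starting value: R0 = 2
  Iter 1: R0 = 2 + 1 = 3
  Iter 2: R0 = 3 + 1 = 4
  Iter 3: R0 = 4 + 1 = 5
  Iter 4: R0 = 5 + 1 = 6
  Iter 5: R0 = 6 + 1 = 7
Final: R0 = 7

7


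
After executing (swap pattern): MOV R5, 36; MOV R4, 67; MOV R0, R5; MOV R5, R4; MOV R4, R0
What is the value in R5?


Register state trace (swap pattern):
  MOV R5, 36  → R5 = 36
  MOV R4, 67  → R4 = 67
  MOV R0, R5  → R0 = 36  (save R5)
  MOV R5, R4  → R5 = 67  (R5 gets R4's value)
  MOV R4, R0  → R4 = 36  (R4 gets saved value)
Final: R5 = 67

67


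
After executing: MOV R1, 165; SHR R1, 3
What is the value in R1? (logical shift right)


Register state trace:
  MOV R1, 165  → R1 = 165
  SHR R1, 3  → R1 = 165 >> 3 = 165 // 2^3 = 20
Final: R1 = 20

20


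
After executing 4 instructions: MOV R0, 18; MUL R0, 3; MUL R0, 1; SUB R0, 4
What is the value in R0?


Register state trace:
  MOV R0, 18  → R0 = 18
  MUL R0, 3  → R0 = 18 * 3 = 54
  MUL R0, 1  → R0 = 54 * 1 = 54
  SUB R0, 4  → R0 = 54 - 4 = 50
Final: R0 = 50

50


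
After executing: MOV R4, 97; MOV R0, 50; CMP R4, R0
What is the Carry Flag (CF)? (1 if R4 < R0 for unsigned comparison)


Register state trace:
  MOV R4, 97  → R4 = 97
  MOV R0, 50  → R0 = 50
  CMP R4, R0  → unsigned 97 - 50: no borrow
  97 >= 50, so CF = 0
CF = 0

0


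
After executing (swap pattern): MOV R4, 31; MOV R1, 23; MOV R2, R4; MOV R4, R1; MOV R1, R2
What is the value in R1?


Register state trace (swap pattern):
  MOV R4, 31  → R4 = 31
  MOV R1, 23  → R1 = 23
  MOV R2, R4  → R2 = 31  (save R4)
  MOV R4, R1  → R4 = 23  (R4 gets R1's value)
  MOV R1, R2  → R1 = 31  (R1 gets saved value)
Final: R1 = 31

31


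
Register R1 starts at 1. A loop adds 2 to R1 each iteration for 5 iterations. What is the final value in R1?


Starting value: R1 = 1
  Iter 1: R1 = 1 + 2 = 3
  Iter 2: R1 = 3 + 2 = 5
  Iter 3: R1 = 5 + 2 = 7
  Iter 4: R1 = 7 + 2 = 9
  Iter 5: R1 = 9 + 2 = 11
Final: R1 = 11

11


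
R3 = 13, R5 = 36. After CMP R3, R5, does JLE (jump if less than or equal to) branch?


Trace:
  R3 = 13, R5 = 36
  CMP R3, R5  → compares 13 vs 36
  JLE checks: is 13 less than or equal to 36?
  13 < 36, so condition is true
Branch taken: Yes

Yes


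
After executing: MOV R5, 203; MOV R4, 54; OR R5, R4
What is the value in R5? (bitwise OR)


Register state trace:
  MOV R5, 203  → R5 = 203 (0b11001011)
  MOV R4, 54  → R4 = 54 (0b00110110)
  OR R5, R4   → R5 = 203 OR 54 = 255 (0b11111111)
Final: R5 = 255

255


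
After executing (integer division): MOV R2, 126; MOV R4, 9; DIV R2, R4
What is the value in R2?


Register state trace:
  MOV R2, 126  → R2 = 126
  MOV R4, 9  → R4 = 9
  DIV R2, R4  → R2 = 126 // 9 = 14
Final: R2 = 14

14


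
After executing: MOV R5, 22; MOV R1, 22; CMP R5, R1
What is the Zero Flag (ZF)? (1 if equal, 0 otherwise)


Register state trace:
  MOV R5, 22  → R5 = 22
  MOV R1, 22  → R1 = 22
  CMP R5, R1  → computes 22 - 22 = 0
  Result is zero, so values are equal
ZF = 1

1


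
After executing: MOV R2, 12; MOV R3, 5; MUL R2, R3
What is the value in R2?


Register state trace:
  MOV R2, 12  → R2 = 12
  MOV R3, 5  → R3 = 5
  MUL R2, R3  → R2 = 12 * 5 = 60
Final: R2 = 60

60


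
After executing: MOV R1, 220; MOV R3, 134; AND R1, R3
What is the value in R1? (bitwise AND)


Register state trace:
  MOV R1, 220  → R1 = 220 (0b11011100)
  MOV R3, 134  → R3 = 134 (0b10000110)
  AND R1, R3  → R1 = 220 AND 134 = 132 (0b10000100)
Final: R1 = 132

132


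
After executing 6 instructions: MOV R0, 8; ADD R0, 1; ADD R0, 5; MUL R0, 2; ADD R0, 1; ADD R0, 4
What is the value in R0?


Register state trace:
  MOV R0, 8  → R0 = 8
  ADD R0, 1  → R0 = 8 + 1 = 9
  ADD R0, 5  → R0 = 9 + 5 = 14
  MUL R0, 2  → R0 = 14 * 2 = 28
  ADD R0, 1  → R0 = 28 + 1 = 29
  ADD R0, 4  → R0 = 29 + 4 = 33
Final: R0 = 33

33


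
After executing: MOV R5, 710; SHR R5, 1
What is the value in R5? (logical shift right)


Register state trace:
  MOV R5, 710  → R5 = 710
  SHR R5, 1  → R5 = 710 >> 1 = 710 // 2^1 = 355
Final: R5 = 355

355


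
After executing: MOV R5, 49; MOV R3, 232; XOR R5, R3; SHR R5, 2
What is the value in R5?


Register state trace:
  MOV R5, 49  → R5 = 49 (0b00110001)
  MOV R3, 232  → R3 = 232 (0b11101000)
  XOR R5, R3  → R5 = 49 XOR 232 = 217 (0b11011001)
  SHR R5, 2  → R5 = 217 >> 2 = 54
Final: R5 = 54

54


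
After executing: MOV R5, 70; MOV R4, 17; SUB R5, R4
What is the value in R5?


Register state trace:
  MOV R5, 70  → R5 = 70
  MOV R4, 17  → R4 = 17
  SUB R5, R4  → R5 = 70 - 17 = 53
Final: R5 = 53

53


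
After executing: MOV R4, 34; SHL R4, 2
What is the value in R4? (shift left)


Register state trace:
  MOV R4, 34  → R4 = 34
  SHL R4, 2  → R4 = 34 << 2 = 34 * 2^2 = 136
Final: R4 = 136

136


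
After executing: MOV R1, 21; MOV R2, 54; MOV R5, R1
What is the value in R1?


Register state trace:
  MOV R1, 21  → R1 = 21
  MOV R2, 54  → R2 = 54
  MOV R5, R1  → R5 = 21
Final: R1 = 21

21


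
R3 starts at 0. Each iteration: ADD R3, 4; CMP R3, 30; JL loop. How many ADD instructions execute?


Loop trace (R3 starts at 0, target 30, step 4):
  ADD #1: R3 = 0 + 4 = 4  → 4 < 30, loop
  ADD #2: R3 = 4 + 4 = 8  → 8 < 30, loop
  ADD #3: R3 = 8 + 4 = 12  → 12 < 30, loop
  ADD #4: R3 = 12 + 4 = 16  → 16 < 30, loop
  ADD #5: R3 = 16 + 4 = 20  → 20 < 30, loop
  ADD #6: R3 = 20 + 4 = 24  → 24 < 30, loop
  ADD #7: R3 = 24 + 4 = 28  → 28 < 30, loop
  ADD #8: R3 = 28 + 4 = 32  → 32 >= 30, exit
Total ADD instructions: 8

8


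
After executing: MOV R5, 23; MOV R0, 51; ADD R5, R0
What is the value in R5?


Register state trace:
  MOV R5, 23  → R5 = 23
  MOV R0, 51  → R0 = 51
  ADD R5, R0  → R5 = 23 + 51 = 74
Final: R5 = 74

74


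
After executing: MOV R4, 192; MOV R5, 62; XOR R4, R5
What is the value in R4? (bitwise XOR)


Register state trace:
  MOV R4, 192  → R4 = 192 (0b11000000)
  MOV R5, 62  → R5 = 62 (0b00111110)
  XOR R4, R5  → R4 = 192 XOR 62 = 254 (0b11111110)
Final: R4 = 254

254


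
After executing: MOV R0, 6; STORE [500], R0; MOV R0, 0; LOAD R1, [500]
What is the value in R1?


Register and memory trace:
  MOV R0, 6  → R0 = 6
  STORE [500], R0  → mem[500] = 6
  MOV R0, 0  → R0 = 0
  LOAD R1, [500]  → R1 = mem[500] = 6
Final: R1 = 6

6


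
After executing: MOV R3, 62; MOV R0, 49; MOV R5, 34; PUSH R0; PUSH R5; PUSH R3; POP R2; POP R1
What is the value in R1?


Stack trace (top is rightmost):
  MOV R3, 62  → R3 = 62
  MOV R0, 49  → R0 = 49
  MOV R5, 34  → R5 = 34
  PUSH R0  → stack: [49]
  PUSH R5  → stack: [49, 34]
  PUSH R3  → stack: [49, 34, 62]
  POP R2  → R2 = 62, stack: [49, 34]
  POP R1  → R1 = 34, stack: [49]
Final: R1 = 34

34


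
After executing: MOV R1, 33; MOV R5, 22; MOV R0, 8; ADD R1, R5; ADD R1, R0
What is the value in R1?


Register state trace:
  MOV R1, 33  → R1 = 33
  MOV R5, 22  → R5 = 22
  MOV R0, 8  → R0 = 8
  ADD R1, R5  → R1 = 33 + 22 = 55
  ADD R1, R0  → R1 = 55 + 8 = 63
Final: R1 = 63

63


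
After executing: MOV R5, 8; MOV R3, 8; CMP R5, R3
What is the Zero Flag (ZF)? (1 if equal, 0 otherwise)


Register state trace:
  MOV R5, 8  → R5 = 8
  MOV R3, 8  → R3 = 8
  CMP R5, R3  → computes 8 - 8 = 0
  Result is zero, so values are equal
ZF = 1

1


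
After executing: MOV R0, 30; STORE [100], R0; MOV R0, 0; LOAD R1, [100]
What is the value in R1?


Register and memory trace:
  MOV R0, 30  → R0 = 30
  STORE [100], R0  → mem[100] = 30
  MOV R0, 0  → R0 = 0
  LOAD R1, [100]  → R1 = mem[100] = 30
Final: R1 = 30

30


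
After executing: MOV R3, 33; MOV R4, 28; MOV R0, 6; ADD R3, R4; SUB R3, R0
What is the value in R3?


Register state trace:
  MOV R3, 33  → R3 = 33
  MOV R4, 28  → R4 = 28
  MOV R0, 6  → R0 = 6
  ADD R3, R4  → R3 = 33 + 28 = 61
  SUB R3, R0  → R3 = 61 - 6 = 55
Final: R3 = 55

55


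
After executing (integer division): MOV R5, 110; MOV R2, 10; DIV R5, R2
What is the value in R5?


Register state trace:
  MOV R5, 110  → R5 = 110
  MOV R2, 10  → R2 = 10
  DIV R5, R2  → R5 = 110 // 10 = 11
Final: R5 = 11

11


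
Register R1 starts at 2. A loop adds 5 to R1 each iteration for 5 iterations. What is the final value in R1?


Starting value: R1 = 2
  Iter 1: R1 = 2 + 5 = 7
  Iter 2: R1 = 7 + 5 = 12
  Iter 3: R1 = 12 + 5 = 17
  Iter 4: R1 = 17 + 5 = 22
  Iter 5: R1 = 22 + 5 = 27
Final: R1 = 27

27


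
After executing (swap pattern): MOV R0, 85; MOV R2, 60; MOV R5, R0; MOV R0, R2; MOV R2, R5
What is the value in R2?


Register state trace (swap pattern):
  MOV R0, 85  → R0 = 85
  MOV R2, 60  → R2 = 60
  MOV R5, R0  → R5 = 85  (save R0)
  MOV R0, R2  → R0 = 60  (R0 gets R2's value)
  MOV R2, R5  → R2 = 85  (R2 gets saved value)
Final: R2 = 85

85


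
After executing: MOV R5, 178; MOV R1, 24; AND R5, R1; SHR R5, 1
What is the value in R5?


Register state trace:
  MOV R5, 178  → R5 = 178 (0b10110010)
  MOV R1, 24  → R1 = 24 (0b00011000)
  AND R5, R1  → R5 = 178 AND 24 = 16 (0b00010000)
  SHR R5, 1  → R5 = 16 >> 1 = 8
Final: R5 = 8

8


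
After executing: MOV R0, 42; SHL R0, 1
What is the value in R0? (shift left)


Register state trace:
  MOV R0, 42  → R0 = 42
  SHL R0, 1  → R0 = 42 << 1 = 42 * 2^1 = 84
Final: R0 = 84

84


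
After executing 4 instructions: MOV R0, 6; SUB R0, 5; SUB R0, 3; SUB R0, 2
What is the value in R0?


Register state trace:
  MOV R0, 6  → R0 = 6
  SUB R0, 5  → R0 = 6 - 5 = 1
  SUB R0, 3  → R0 = 1 - 3 = -2
  SUB R0, 2  → R0 = -2 - 2 = -4
Final: R0 = -4

-4


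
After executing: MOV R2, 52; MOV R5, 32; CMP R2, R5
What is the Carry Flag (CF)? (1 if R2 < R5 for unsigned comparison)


Register state trace:
  MOV R2, 52  → R2 = 52
  MOV R5, 32  → R5 = 32
  CMP R2, R5  → unsigned 52 - 32: no borrow
  52 >= 32, so CF = 0
CF = 0

0


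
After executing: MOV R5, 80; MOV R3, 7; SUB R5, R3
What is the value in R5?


Register state trace:
  MOV R5, 80  → R5 = 80
  MOV R3, 7  → R3 = 7
  SUB R5, R3  → R5 = 80 - 7 = 73
Final: R5 = 73

73


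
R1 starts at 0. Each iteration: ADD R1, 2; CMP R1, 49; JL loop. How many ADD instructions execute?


Loop trace (R1 starts at 0, target 49, step 2):
  ADD #1: R1 = 0 + 2 = 2  → 2 < 49, loop
  ADD #2: R1 = 2 + 2 = 4  → 4 < 49, loop
  ADD #3: R1 = 4 + 2 = 6  → 6 < 49, loop
  ADD #4: R1 = 6 + 2 = 8  → 8 < 49, loop
  ADD #5: R1 = 8 + 2 = 10  → 10 < 49, loop
  ADD #6: R1 = 10 + 2 = 12  → 12 < 49, loop
  ADD #7: R1 = 12 + 2 = 14  → 14 < 49, loop
  ADD #8: R1 = 14 + 2 = 16  → 16 < 49, loop
  ADD #9: R1 = 16 + 2 = 18  → 18 < 49, loop
  ADD #10: R1 = 18 + 2 = 20  → 20 < 49, loop
  ADD #11: R1 = 20 + 2 = 22  → 22 < 49, loop
  ADD #12: R1 = 22 + 2 = 24  → 24 < 49, loop
  ADD #13: R1 = 24 + 2 = 26  → 26 < 49, loop
  ADD #14: R1 = 26 + 2 = 28  → 28 < 49, loop
  ADD #15: R1 = 28 + 2 = 30  → 30 < 49, loop
  ADD #16: R1 = 30 + 2 = 32  → 32 < 49, loop
  ADD #17: R1 = 32 + 2 = 34  → 34 < 49, loop
  ADD #18: R1 = 34 + 2 = 36  → 36 < 49, loop
  ADD #19: R1 = 36 + 2 = 38  → 38 < 49, loop
  ADD #20: R1 = 38 + 2 = 40  → 40 < 49, loop
  ADD #21: R1 = 40 + 2 = 42  → 42 < 49, loop
  ADD #22: R1 = 42 + 2 = 44  → 44 < 49, loop
  ADD #23: R1 = 44 + 2 = 46  → 46 < 49, loop
  ADD #24: R1 = 46 + 2 = 48  → 48 < 49, loop
  ADD #25: R1 = 48 + 2 = 50  → 50 >= 49, exit
Total ADD instructions: 25

25


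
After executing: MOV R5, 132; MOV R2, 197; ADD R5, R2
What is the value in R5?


Register state trace:
  MOV R5, 132  → R5 = 132
  MOV R2, 197  → R2 = 197
  ADD R5, R2  → R5 = 132 + 197 = 329
Final: R5 = 329

329


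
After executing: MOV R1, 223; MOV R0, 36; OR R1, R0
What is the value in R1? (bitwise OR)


Register state trace:
  MOV R1, 223  → R1 = 223 (0b11011111)
  MOV R0, 36  → R0 = 36 (0b00100100)
  OR R1, R0   → R1 = 223 OR 36 = 255 (0b11111111)
Final: R1 = 255

255


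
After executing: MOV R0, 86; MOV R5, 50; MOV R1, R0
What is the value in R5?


Register state trace:
  MOV R0, 86  → R0 = 86
  MOV R5, 50  → R5 = 50
  MOV R1, R0  → R1 = 86
Final: R5 = 50

50


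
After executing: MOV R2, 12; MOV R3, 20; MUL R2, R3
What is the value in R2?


Register state trace:
  MOV R2, 12  → R2 = 12
  MOV R3, 20  → R3 = 20
  MUL R2, R3  → R2 = 12 * 20 = 240
Final: R2 = 240

240


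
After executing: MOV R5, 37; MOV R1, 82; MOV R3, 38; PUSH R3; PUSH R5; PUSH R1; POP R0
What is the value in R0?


Stack trace (top is rightmost):
  MOV R5, 37  → R5 = 37
  MOV R1, 82  → R1 = 82
  MOV R3, 38  → R3 = 38
  PUSH R3  → stack: [38]
  PUSH R5  → stack: [38, 37]
  PUSH R1  → stack: [38, 37, 82]
  POP R0  → R0 = 82, stack: [38, 37]
Final: R0 = 82

82


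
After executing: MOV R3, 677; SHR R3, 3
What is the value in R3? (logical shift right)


Register state trace:
  MOV R3, 677  → R3 = 677
  SHR R3, 3  → R3 = 677 >> 3 = 677 // 2^3 = 84
Final: R3 = 84

84


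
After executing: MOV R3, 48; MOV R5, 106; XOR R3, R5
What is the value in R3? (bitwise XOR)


Register state trace:
  MOV R3, 48  → R3 = 48 (0b00110000)
  MOV R5, 106  → R5 = 106 (0b01101010)
  XOR R3, R5  → R3 = 48 XOR 106 = 90 (0b01011010)
Final: R3 = 90

90


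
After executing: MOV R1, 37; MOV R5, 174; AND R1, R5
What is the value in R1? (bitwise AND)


Register state trace:
  MOV R1, 37  → R1 = 37 (0b00100101)
  MOV R5, 174  → R5 = 174 (0b10101110)
  AND R1, R5  → R1 = 37 AND 174 = 36 (0b00100100)
Final: R1 = 36

36


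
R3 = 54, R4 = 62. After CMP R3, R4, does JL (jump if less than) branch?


Trace:
  R3 = 54, R4 = 62
  CMP R3, R4  → compares 54 vs 62
  JL checks: is 54 less than 62?
  54 < 62, so condition is true
Branch taken: Yes

Yes


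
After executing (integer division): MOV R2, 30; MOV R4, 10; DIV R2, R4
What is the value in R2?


Register state trace:
  MOV R2, 30  → R2 = 30
  MOV R4, 10  → R4 = 10
  DIV R2, R4  → R2 = 30 // 10 = 3
Final: R2 = 3

3


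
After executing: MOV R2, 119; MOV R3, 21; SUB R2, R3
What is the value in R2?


Register state trace:
  MOV R2, 119  → R2 = 119
  MOV R3, 21  → R3 = 21
  SUB R2, R3  → R2 = 119 - 21 = 98
Final: R2 = 98

98


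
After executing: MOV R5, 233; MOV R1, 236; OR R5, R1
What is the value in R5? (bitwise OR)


Register state trace:
  MOV R5, 233  → R5 = 233 (0b11101001)
  MOV R1, 236  → R1 = 236 (0b11101100)
  OR R5, R1   → R5 = 233 OR 236 = 237 (0b11101101)
Final: R5 = 237

237


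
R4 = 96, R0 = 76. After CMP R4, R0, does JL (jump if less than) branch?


Trace:
  R4 = 96, R0 = 76
  CMP R4, R0  → compares 96 vs 76
  JL checks: is 96 less than 76?
  96 > 76, so condition is false
Branch taken: No

No


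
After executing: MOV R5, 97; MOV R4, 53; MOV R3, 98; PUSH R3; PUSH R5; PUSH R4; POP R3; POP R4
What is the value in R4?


Stack trace (top is rightmost):
  MOV R5, 97  → R5 = 97
  MOV R4, 53  → R4 = 53
  MOV R3, 98  → R3 = 98
  PUSH R3  → stack: [98]
  PUSH R5  → stack: [98, 97]
  PUSH R4  → stack: [98, 97, 53]
  POP R3  → R3 = 53, stack: [98, 97]
  POP R4  → R4 = 97, stack: [98]
Final: R4 = 97

97


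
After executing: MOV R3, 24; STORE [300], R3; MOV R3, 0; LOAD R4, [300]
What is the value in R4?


Register and memory trace:
  MOV R3, 24  → R3 = 24
  STORE [300], R3  → mem[300] = 24
  MOV R3, 0  → R3 = 0
  LOAD R4, [300]  → R4 = mem[300] = 24
Final: R4 = 24

24


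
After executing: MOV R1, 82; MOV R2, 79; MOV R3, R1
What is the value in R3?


Register state trace:
  MOV R1, 82  → R1 = 82
  MOV R2, 79  → R2 = 79
  MOV R3, R1  → R3 = 82
Final: R3 = 82

82


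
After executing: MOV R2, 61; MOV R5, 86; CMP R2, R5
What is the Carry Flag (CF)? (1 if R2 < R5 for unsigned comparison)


Register state trace:
  MOV R2, 61  → R2 = 61
  MOV R5, 86  → R5 = 86
  CMP R2, R5  → unsigned 61 - 86: borrow occurs
  61 < 86, so CF = 1
CF = 1

1


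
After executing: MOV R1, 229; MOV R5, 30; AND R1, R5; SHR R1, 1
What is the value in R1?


Register state trace:
  MOV R1, 229  → R1 = 229 (0b11100101)
  MOV R5, 30  → R5 = 30 (0b00011110)
  AND R1, R5  → R1 = 229 AND 30 = 4 (0b00000100)
  SHR R1, 1  → R1 = 4 >> 1 = 2
Final: R1 = 2

2


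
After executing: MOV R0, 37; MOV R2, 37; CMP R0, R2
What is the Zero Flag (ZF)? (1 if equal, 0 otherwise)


Register state trace:
  MOV R0, 37  → R0 = 37
  MOV R2, 37  → R2 = 37
  CMP R0, R2  → computes 37 - 37 = 0
  Result is zero, so values are equal
ZF = 1

1


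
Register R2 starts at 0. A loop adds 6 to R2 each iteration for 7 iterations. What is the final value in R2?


Starting value: R2 = 0
  Iter 1: R2 = 0 + 6 = 6
  Iter 2: R2 = 6 + 6 = 12
  Iter 3: R2 = 12 + 6 = 18
  Iter 4: R2 = 18 + 6 = 24
  Iter 5: R2 = 24 + 6 = 30
  Iter 6: R2 = 30 + 6 = 36
  Iter 7: R2 = 36 + 6 = 42
Final: R2 = 42

42


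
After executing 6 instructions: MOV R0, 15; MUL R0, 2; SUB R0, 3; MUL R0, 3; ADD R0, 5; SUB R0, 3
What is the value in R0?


Register state trace:
  MOV R0, 15  → R0 = 15
  MUL R0, 2  → R0 = 15 * 2 = 30
  SUB R0, 3  → R0 = 30 - 3 = 27
  MUL R0, 3  → R0 = 27 * 3 = 81
  ADD R0, 5  → R0 = 81 + 5 = 86
  SUB R0, 3  → R0 = 86 - 3 = 83
Final: R0 = 83

83


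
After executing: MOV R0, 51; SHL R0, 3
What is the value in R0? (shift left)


Register state trace:
  MOV R0, 51  → R0 = 51
  SHL R0, 3  → R0 = 51 << 3 = 51 * 2^3 = 408
Final: R0 = 408

408


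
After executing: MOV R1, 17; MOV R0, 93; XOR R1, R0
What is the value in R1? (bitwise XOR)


Register state trace:
  MOV R1, 17  → R1 = 17 (0b00010001)
  MOV R0, 93  → R0 = 93 (0b01011101)
  XOR R1, R0  → R1 = 17 XOR 93 = 76 (0b01001100)
Final: R1 = 76

76


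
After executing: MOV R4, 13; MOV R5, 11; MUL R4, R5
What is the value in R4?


Register state trace:
  MOV R4, 13  → R4 = 13
  MOV R5, 11  → R5 = 11
  MUL R4, R5  → R4 = 13 * 11 = 143
Final: R4 = 143

143


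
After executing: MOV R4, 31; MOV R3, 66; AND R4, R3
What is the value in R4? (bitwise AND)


Register state trace:
  MOV R4, 31  → R4 = 31 (0b00011111)
  MOV R3, 66  → R3 = 66 (0b01000010)
  AND R4, R3  → R4 = 31 AND 66 = 2 (0b00000010)
Final: R4 = 2

2


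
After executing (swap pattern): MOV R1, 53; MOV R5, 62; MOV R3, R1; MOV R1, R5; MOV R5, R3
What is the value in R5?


Register state trace (swap pattern):
  MOV R1, 53  → R1 = 53
  MOV R5, 62  → R5 = 62
  MOV R3, R1  → R3 = 53  (save R1)
  MOV R1, R5  → R1 = 62  (R1 gets R5's value)
  MOV R5, R3  → R5 = 53  (R5 gets saved value)
Final: R5 = 53

53


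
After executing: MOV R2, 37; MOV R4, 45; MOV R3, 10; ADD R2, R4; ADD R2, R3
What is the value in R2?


Register state trace:
  MOV R2, 37  → R2 = 37
  MOV R4, 45  → R4 = 45
  MOV R3, 10  → R3 = 10
  ADD R2, R4  → R2 = 37 + 45 = 82
  ADD R2, R3  → R2 = 82 + 10 = 92
Final: R2 = 92

92


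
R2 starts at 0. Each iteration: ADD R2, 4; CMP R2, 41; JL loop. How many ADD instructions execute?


Loop trace (R2 starts at 0, target 41, step 4):
  ADD #1: R2 = 0 + 4 = 4  → 4 < 41, loop
  ADD #2: R2 = 4 + 4 = 8  → 8 < 41, loop
  ADD #3: R2 = 8 + 4 = 12  → 12 < 41, loop
  ADD #4: R2 = 12 + 4 = 16  → 16 < 41, loop
  ADD #5: R2 = 16 + 4 = 20  → 20 < 41, loop
  ADD #6: R2 = 20 + 4 = 24  → 24 < 41, loop
  ADD #7: R2 = 24 + 4 = 28  → 28 < 41, loop
  ADD #8: R2 = 28 + 4 = 32  → 32 < 41, loop
  ADD #9: R2 = 32 + 4 = 36  → 36 < 41, loop
  ADD #10: R2 = 36 + 4 = 40  → 40 < 41, loop
  ADD #11: R2 = 40 + 4 = 44  → 44 >= 41, exit
Total ADD instructions: 11

11


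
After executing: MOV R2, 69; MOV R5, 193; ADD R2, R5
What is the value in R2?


Register state trace:
  MOV R2, 69  → R2 = 69
  MOV R5, 193  → R5 = 193
  ADD R2, R5  → R2 = 69 + 193 = 262
Final: R2 = 262

262


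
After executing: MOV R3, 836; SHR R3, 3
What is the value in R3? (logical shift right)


Register state trace:
  MOV R3, 836  → R3 = 836
  SHR R3, 3  → R3 = 836 >> 3 = 836 // 2^3 = 104
Final: R3 = 104

104


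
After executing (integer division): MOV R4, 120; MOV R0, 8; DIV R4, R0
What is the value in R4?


Register state trace:
  MOV R4, 120  → R4 = 120
  MOV R0, 8  → R0 = 8
  DIV R4, R0  → R4 = 120 // 8 = 15
Final: R4 = 15

15


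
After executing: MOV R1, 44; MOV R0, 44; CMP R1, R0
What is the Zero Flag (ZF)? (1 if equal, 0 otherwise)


Register state trace:
  MOV R1, 44  → R1 = 44
  MOV R0, 44  → R0 = 44
  CMP R1, R0  → computes 44 - 44 = 0
  Result is zero, so values are equal
ZF = 1

1


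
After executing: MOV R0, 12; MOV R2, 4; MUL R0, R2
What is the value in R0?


Register state trace:
  MOV R0, 12  → R0 = 12
  MOV R2, 4  → R2 = 4
  MUL R0, R2  → R0 = 12 * 4 = 48
Final: R0 = 48

48


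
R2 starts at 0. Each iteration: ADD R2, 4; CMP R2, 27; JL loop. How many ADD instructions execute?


Loop trace (R2 starts at 0, target 27, step 4):
  ADD #1: R2 = 0 + 4 = 4  → 4 < 27, loop
  ADD #2: R2 = 4 + 4 = 8  → 8 < 27, loop
  ADD #3: R2 = 8 + 4 = 12  → 12 < 27, loop
  ADD #4: R2 = 12 + 4 = 16  → 16 < 27, loop
  ADD #5: R2 = 16 + 4 = 20  → 20 < 27, loop
  ADD #6: R2 = 20 + 4 = 24  → 24 < 27, loop
  ADD #7: R2 = 24 + 4 = 28  → 28 >= 27, exit
Total ADD instructions: 7

7


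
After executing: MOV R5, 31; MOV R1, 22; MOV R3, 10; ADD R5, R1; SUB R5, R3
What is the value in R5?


Register state trace:
  MOV R5, 31  → R5 = 31
  MOV R1, 22  → R1 = 22
  MOV R3, 10  → R3 = 10
  ADD R5, R1  → R5 = 31 + 22 = 53
  SUB R5, R3  → R5 = 53 - 10 = 43
Final: R5 = 43

43


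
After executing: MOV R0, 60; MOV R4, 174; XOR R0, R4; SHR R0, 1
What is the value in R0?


Register state trace:
  MOV R0, 60  → R0 = 60 (0b00111100)
  MOV R4, 174  → R4 = 174 (0b10101110)
  XOR R0, R4  → R0 = 60 XOR 174 = 146 (0b10010010)
  SHR R0, 1  → R0 = 146 >> 1 = 73
Final: R0 = 73

73


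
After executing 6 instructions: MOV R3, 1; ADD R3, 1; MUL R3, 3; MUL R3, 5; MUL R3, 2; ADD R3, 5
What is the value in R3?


Register state trace:
  MOV R3, 1  → R3 = 1
  ADD R3, 1  → R3 = 1 + 1 = 2
  MUL R3, 3  → R3 = 2 * 3 = 6
  MUL R3, 5  → R3 = 6 * 5 = 30
  MUL R3, 2  → R3 = 30 * 2 = 60
  ADD R3, 5  → R3 = 60 + 5 = 65
Final: R3 = 65

65


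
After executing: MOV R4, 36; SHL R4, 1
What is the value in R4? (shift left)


Register state trace:
  MOV R4, 36  → R4 = 36
  SHL R4, 1  → R4 = 36 << 1 = 36 * 2^1 = 72
Final: R4 = 72

72


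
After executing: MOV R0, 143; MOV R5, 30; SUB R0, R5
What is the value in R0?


Register state trace:
  MOV R0, 143  → R0 = 143
  MOV R5, 30  → R5 = 30
  SUB R0, R5  → R0 = 143 - 30 = 113
Final: R0 = 113

113


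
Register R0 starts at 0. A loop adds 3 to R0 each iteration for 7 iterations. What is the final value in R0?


Starting value: R0 = 0
  Iter 1: R0 = 0 + 3 = 3
  Iter 2: R0 = 3 + 3 = 6
  Iter 3: R0 = 6 + 3 = 9
  Iter 4: R0 = 9 + 3 = 12
  Iter 5: R0 = 12 + 3 = 15
  Iter 6: R0 = 15 + 3 = 18
  Iter 7: R0 = 18 + 3 = 21
Final: R0 = 21

21


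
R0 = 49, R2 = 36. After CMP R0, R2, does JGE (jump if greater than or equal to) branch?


Trace:
  R0 = 49, R2 = 36
  CMP R0, R2  → compares 49 vs 36
  JGE checks: is 49 greater than or equal to 36?
  49 > 36, so condition is true
Branch taken: Yes

Yes


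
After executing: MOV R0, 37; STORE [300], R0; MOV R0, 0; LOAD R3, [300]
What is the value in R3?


Register and memory trace:
  MOV R0, 37  → R0 = 37
  STORE [300], R0  → mem[300] = 37
  MOV R0, 0  → R0 = 0
  LOAD R3, [300]  → R3 = mem[300] = 37
Final: R3 = 37

37


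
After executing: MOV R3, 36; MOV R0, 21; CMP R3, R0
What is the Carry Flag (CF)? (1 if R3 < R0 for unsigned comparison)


Register state trace:
  MOV R3, 36  → R3 = 36
  MOV R0, 21  → R0 = 21
  CMP R3, R0  → unsigned 36 - 21: no borrow
  36 >= 21, so CF = 0
CF = 0

0


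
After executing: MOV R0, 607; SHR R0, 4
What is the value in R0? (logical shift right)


Register state trace:
  MOV R0, 607  → R0 = 607
  SHR R0, 4  → R0 = 607 >> 4 = 607 // 2^4 = 37
Final: R0 = 37

37


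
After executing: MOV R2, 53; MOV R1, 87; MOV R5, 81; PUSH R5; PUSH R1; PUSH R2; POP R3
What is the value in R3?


Stack trace (top is rightmost):
  MOV R2, 53  → R2 = 53
  MOV R1, 87  → R1 = 87
  MOV R5, 81  → R5 = 81
  PUSH R5  → stack: [81]
  PUSH R1  → stack: [81, 87]
  PUSH R2  → stack: [81, 87, 53]
  POP R3  → R3 = 53, stack: [81, 87]
Final: R3 = 53

53
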